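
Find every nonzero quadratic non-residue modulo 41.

Square k = 1,…,20 (k and 41−k give the same square):
1²=1, 2²=4, 3²=9, 4²=16, 5²=25, 6²=36, 7²≡8, 8²≡23, 9²≡40, 10²≡18, 11²≡39, 12²≡21, 13²≡5, 14²≡32, 15²≡20, 16²≡10, 17²≡2, 18²≡37, 19²≡33, 20²≡31 (mod 41).
The residues are {1, 2, 4, 5, 8, 9, 10, 16, 18, 20, 21, 23, 25, 31, 32, 33, 36, 37, 39, 40}; the non-residues are the remaining 20 nonzero classes.

3 6 7 11 12 13 14 15 17 19 22 24 26 27 28 29 30 34 35 38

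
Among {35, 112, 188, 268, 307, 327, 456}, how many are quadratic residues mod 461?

(35/461) = -1 → non-residue.
(112/461) = -1 → non-residue.
(188/461) = -1 → non-residue.
(268/461) = +1 → QR.
(307/461) = -1 → non-residue.
(327/461) = -1 → non-residue.
(456/461) = +1 → QR.
Total quadratic residues among the 7: 2.

2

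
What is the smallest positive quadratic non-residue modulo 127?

3

(2/127) = +1, so 2 is a residue.
(3/127) = −1, so 3 is the smallest positive non-residue mod 127.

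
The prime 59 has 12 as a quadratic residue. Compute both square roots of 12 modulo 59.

Since 59 ≡ 3 (mod 4), a square root of 12 is 12^((59+1)/4) = 12^15 mod 59.
Repeated squaring: 12^2≡26, 12^4≡27, 12^8≡21 (mod 59).
12^15 = 12^(8+4+2+1) ≡ 22 (mod 59).
Check: 22² = 484 ≡ 12 (mod 59). The two roots are 22 and 37.

22, 37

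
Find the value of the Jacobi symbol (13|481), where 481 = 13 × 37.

0

Reciprocity: 13 ≡ 1 and 481 ≡ 1 (mod 4), so (13/481) = +(481/13).
Reduce top mod 13: now compute (0/13).
Top reduces to 0: gcd > 1, so the symbol is 0.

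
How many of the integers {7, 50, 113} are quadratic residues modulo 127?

(7/127) = -1 → non-residue.
(50/127) = +1 → QR.
(113/127) = +1 → QR.
Total quadratic residues among the 3: 2.

2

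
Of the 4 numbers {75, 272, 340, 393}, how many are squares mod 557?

1

(75/557) = -1 → non-residue.
(272/557) = +1 → QR.
(340/557) = -1 → non-residue.
(393/557) = -1 → non-residue.
Total quadratic residues among the 4: 1.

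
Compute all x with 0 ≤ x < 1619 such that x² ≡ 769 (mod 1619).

Since 1619 ≡ 3 (mod 4), a square root of 769 is 769^((1619+1)/4) = 769^405 mod 1619.
Repeated squaring: 769^2≡426, 769^4≡148, 769^8≡857, 769^16≡1042, 769^32≡1034, 769^64≡616, 769^128≡610, 769^256≡1349 (mod 1619).
769^405 = 769^(256+128+16+4+1) ≡ 1247 (mod 1619).
Check: 1247² = 1555009 ≡ 769 (mod 1619). The two roots are 372 and 1247.

372, 1247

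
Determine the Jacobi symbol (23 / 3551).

Reciprocity: 23 ≡ 3 and 3551 ≡ 3 (mod 4), so (23/3551) = −(3551/23).
Reduce top mod 23: now compute (9/23).
Reciprocity: 9 ≡ 1 and 23 ≡ 3 (mod 4), so (9/23) = +(23/9).
Reduce top mod 9: now compute (5/9).
Reciprocity: 5 ≡ 1 and 9 ≡ 1 (mod 4), so (5/9) = +(9/5).
Reduce top mod 5: now compute (4/5).
Pull out 2^2: since 5 ≡ 5 (mod 8), (2/5) = -1, so (2/5)^2 = +1.
Reached (1/5) = 1. Collecting the sign flips along the way, the symbol is -1.

-1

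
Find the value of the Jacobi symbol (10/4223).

Pull out 2: since 4223 ≡ 7 (mod 8), (2/4223) = +1.
Reciprocity: 5 ≡ 1 and 4223 ≡ 3 (mod 4), so (5/4223) = +(4223/5).
Reduce top mod 5: now compute (3/5).
Reciprocity: 3 ≡ 3 and 5 ≡ 1 (mod 4), so (3/5) = +(5/3).
Reduce top mod 3: now compute (2/3).
Pull out 2: since 3 ≡ 3 (mod 8), (2/3) = -1.
Reached (1/3) = 1. Collecting the sign flips along the way, the symbol is -1.

-1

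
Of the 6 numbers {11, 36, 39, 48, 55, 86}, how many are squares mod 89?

4

(11/89) = +1 → QR.
(36/89) = +1 → QR.
(39/89) = +1 → QR.
(48/89) = -1 → non-residue.
(55/89) = +1 → QR.
(86/89) = -1 → non-residue.
Total quadratic residues among the 6: 4.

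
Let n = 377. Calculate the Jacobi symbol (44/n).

Pull out 2^2: since 377 ≡ 1 (mod 8), (2/377) = +1, so (2/377)^2 = +1.
Reciprocity: 11 ≡ 3 and 377 ≡ 1 (mod 4), so (11/377) = +(377/11).
Reduce top mod 11: now compute (3/11).
Reciprocity: 3 ≡ 3 and 11 ≡ 3 (mod 4), so (3/11) = −(11/3).
Reduce top mod 3: now compute (2/3).
Pull out 2: since 3 ≡ 3 (mod 8), (2/3) = -1.
Reached (1/3) = 1. Collecting the sign flips along the way, the symbol is +1.

1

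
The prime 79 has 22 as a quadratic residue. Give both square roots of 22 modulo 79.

38, 41

Since 79 ≡ 3 (mod 4), a square root of 22 is 22^((79+1)/4) = 22^20 mod 79.
Repeated squaring: 22^2≡10, 22^4≡21, 22^8≡46, 22^16≡62 (mod 79).
22^20 = 22^(16+4) ≡ 38 (mod 79).
Check: 38² = 1444 ≡ 22 (mod 79). The two roots are 38 and 41.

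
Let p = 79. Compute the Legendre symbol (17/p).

-1

Euler's criterion: (17/79) ≡ 17^39 (mod 79).
17^2 ≡ 52 (mod 79)
17^4 ≡ 18 (mod 79)
17^8 ≡ 8 (mod 79)
17^16 ≡ 64 (mod 79)
17^32 ≡ 67 (mod 79)
17^39 = 17^(32+4+2+1) ≡ 78 (mod 79).
Result is 78 ≡ −1, so (17/79) = −1.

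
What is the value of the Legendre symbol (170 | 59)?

-1

First reduce: 170 ≡ 52 (mod 59).
Pull out 2^2: since 59 ≡ 3 (mod 8), (2/59) = -1, so (2/59)^2 = +1.
Reciprocity: 13 ≡ 1 and 59 ≡ 3 (mod 4), so (13/59) = +(59/13).
Reduce top mod 13: now compute (7/13).
Reciprocity: 7 ≡ 3 and 13 ≡ 1 (mod 4), so (7/13) = +(13/7).
Reduce top mod 7: now compute (6/7).
Pull out 2: since 7 ≡ 7 (mod 8), (2/7) = +1.
Reciprocity: 3 ≡ 3 and 7 ≡ 3 (mod 4), so (3/7) = −(7/3).
Reduce top mod 3: now compute (1/3).
Reached (1/3) = 1. Collecting the sign flips along the way, the symbol is -1.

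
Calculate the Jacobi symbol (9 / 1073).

1

Reciprocity: 9 ≡ 1 and 1073 ≡ 1 (mod 4), so (9/1073) = +(1073/9).
Reduce top mod 9: now compute (2/9).
Pull out 2: since 9 ≡ 1 (mod 8), (2/9) = +1.
Reached (1/9) = 1. Collecting the sign flips along the way, the symbol is +1.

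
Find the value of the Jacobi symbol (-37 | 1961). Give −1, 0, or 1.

First reduce: -37 ≡ 1924 (mod 1961).
Pull out 2^2: since 1961 ≡ 1 (mod 8), (2/1961) = +1, so (2/1961)^2 = +1.
Reciprocity: 481 ≡ 1 and 1961 ≡ 1 (mod 4), so (481/1961) = +(1961/481).
Reduce top mod 481: now compute (37/481).
Reciprocity: 37 ≡ 1 and 481 ≡ 1 (mod 4), so (37/481) = +(481/37).
Reduce top mod 37: now compute (0/37).
Top reduces to 0: gcd > 1, so the symbol is 0.

0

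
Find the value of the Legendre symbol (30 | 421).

Euler's criterion: (30/421) ≡ 30^210 (mod 421).
30^2 ≡ 58 (mod 421)
30^4 ≡ 417 (mod 421)
30^8 ≡ 16 (mod 421)
30^16 ≡ 256 (mod 421)
30^32 ≡ 281 (mod 421)
30^64 ≡ 234 (mod 421)
30^128 ≡ 26 (mod 421)
30^210 = 30^(128+64+16+2) ≡ 420 (mod 421).
Result is 420 ≡ −1, so (30/421) = −1.

-1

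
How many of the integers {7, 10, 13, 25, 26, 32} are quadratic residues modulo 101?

2

(7/101) = -1 → non-residue.
(10/101) = -1 → non-residue.
(13/101) = +1 → QR.
(25/101) = +1 → QR.
(26/101) = -1 → non-residue.
(32/101) = -1 → non-residue.
Total quadratic residues among the 6: 2.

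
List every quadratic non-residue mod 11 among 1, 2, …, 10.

Square k = 1,…,5 (k and 11−k give the same square):
1²=1, 2²=4, 3²=9, 4²≡5, 5²≡3 (mod 11).
The residues are {1, 3, 4, 5, 9}; the non-residues are the remaining 5 nonzero classes.

2,6,7,8,10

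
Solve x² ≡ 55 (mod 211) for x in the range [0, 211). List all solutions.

Since 211 ≡ 3 (mod 4), a square root of 55 is 55^((211+1)/4) = 55^53 mod 211.
Repeated squaring: 55^2≡71, 55^4≡188, 55^8≡107, 55^16≡55, 55^32≡71 (mod 211).
55^53 = 55^(32+16+4+1) ≡ 107 (mod 211).
Check: 107² = 11449 ≡ 55 (mod 211). The two roots are 104 and 107.

104, 107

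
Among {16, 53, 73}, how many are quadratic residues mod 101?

(16/101) = +1 → QR.
(53/101) = -1 → non-residue.
(73/101) = -1 → non-residue.
Total quadratic residues among the 3: 1.

1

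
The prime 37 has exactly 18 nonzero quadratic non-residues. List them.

Square k = 1,…,18 (k and 37−k give the same square):
1²=1, 2²=4, 3²=9, 4²=16, 5²=25, 6²=36, 7²≡12, 8²≡27, 9²≡7, 10²≡26, 11²≡10, 12²≡33, 13²≡21, 14²≡11, 15²≡3, 16²≡34, 17²≡30, 18²≡28 (mod 37).
The residues are {1, 3, 4, 7, 9, 10, 11, 12, 16, 21, 25, 26, 27, 28, 30, 33, 34, 36}; the non-residues are the remaining 18 nonzero classes.

2 5 6 8 13 14 15 17 18 19 20 22 23 24 29 31 32 35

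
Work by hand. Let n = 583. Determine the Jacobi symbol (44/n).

0

Pull out 2^2: since 583 ≡ 7 (mod 8), (2/583) = +1, so (2/583)^2 = +1.
Reciprocity: 11 ≡ 3 and 583 ≡ 3 (mod 4), so (11/583) = −(583/11).
Reduce top mod 11: now compute (0/11).
Top reduces to 0: gcd > 1, so the symbol is 0.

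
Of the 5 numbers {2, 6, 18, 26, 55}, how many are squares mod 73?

4

(2/73) = +1 → QR.
(6/73) = +1 → QR.
(18/73) = +1 → QR.
(26/73) = -1 → non-residue.
(55/73) = +1 → QR.
Total quadratic residues among the 5: 4.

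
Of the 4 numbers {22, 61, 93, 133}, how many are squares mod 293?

(22/293) = +1 → QR.
(61/293) = +1 → QR.
(93/293) = -1 → non-residue.
(133/293) = +1 → QR.
Total quadratic residues among the 4: 3.

3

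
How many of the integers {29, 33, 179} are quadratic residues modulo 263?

2

(29/263) = -1 → non-residue.
(33/263) = +1 → QR.
(179/263) = +1 → QR.
Total quadratic residues among the 3: 2.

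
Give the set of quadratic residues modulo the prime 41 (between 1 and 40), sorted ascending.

Square k = 1,…,20 (k and 41−k give the same square):
1²=1, 2²=4, 3²=9, 4²=16, 5²=25, 6²=36, 7²≡8, 8²≡23, 9²≡40, 10²≡18, 11²≡39, 12²≡21, 13²≡5, 14²≡32, 15²≡20, 16²≡10, 17²≡2, 18²≡37, 19²≡33, 20²≡31 (mod 41).
So the quadratic residues mod 41 are {1, 2, 4, 5, 8, 9, 10, 16, 18, 20, 21, 23, 25, 31, 32, 33, 36, 37, 39, 40}.

1 2 4 5 8 9 10 16 18 20 21 23 25 31 32 33 36 37 39 40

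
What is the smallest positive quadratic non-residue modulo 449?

3

(2/449) = +1, so 2 is a residue.
(3/449) = −1, so 3 is the smallest positive non-residue mod 449.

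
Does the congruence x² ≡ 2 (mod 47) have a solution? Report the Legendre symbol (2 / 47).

1

Pull out 2: since 47 ≡ 7 (mod 8), (2/47) = +1.
Reached (1/47) = 1. Collecting the sign flips along the way, the symbol is +1.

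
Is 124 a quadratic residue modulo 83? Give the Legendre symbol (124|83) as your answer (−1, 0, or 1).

1

Euler's criterion: (124/83) ≡ 41^41 (mod 83).
41^2 ≡ 21 (mod 83)
41^4 ≡ 26 (mod 83)
41^8 ≡ 12 (mod 83)
41^16 ≡ 61 (mod 83)
41^32 ≡ 69 (mod 83)
41^41 = 41^(32+8+1) ≡ 1 (mod 83).
Result is 1, so (124/83) = 1.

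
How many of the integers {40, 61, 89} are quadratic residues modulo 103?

(40/103) = -1 → non-residue.
(61/103) = +1 → QR.
(89/103) = -1 → non-residue.
Total quadratic residues among the 3: 1.

1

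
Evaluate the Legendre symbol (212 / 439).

Pull out 2^2: since 439 ≡ 7 (mod 8), (2/439) = +1, so (2/439)^2 = +1.
Reciprocity: 53 ≡ 1 and 439 ≡ 3 (mod 4), so (53/439) = +(439/53).
Reduce top mod 53: now compute (15/53).
Reciprocity: 15 ≡ 3 and 53 ≡ 1 (mod 4), so (15/53) = +(53/15).
Reduce top mod 15: now compute (8/15).
Pull out 2^3: since 15 ≡ 7 (mod 8), (2/15) = +1, so (2/15)^3 = +1.
Reached (1/15) = 1. Collecting the sign flips along the way, the symbol is +1.

1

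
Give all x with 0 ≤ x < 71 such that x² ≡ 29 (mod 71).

10, 61

Since 71 ≡ 3 (mod 4), a square root of 29 is 29^((71+1)/4) = 29^18 mod 71.
Repeated squaring: 29^2≡60, 29^4≡50, 29^8≡15, 29^16≡12 (mod 71).
29^18 = 29^(16+2) ≡ 10 (mod 71).
Check: 10² = 100 ≡ 29 (mod 71). The two roots are 10 and 61.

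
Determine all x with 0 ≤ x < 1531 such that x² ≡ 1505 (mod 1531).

Since 1531 ≡ 3 (mod 4), a square root of 1505 is 1505^((1531+1)/4) = 1505^383 mod 1531.
Repeated squaring: 1505^2≡676, 1505^4≡738, 1505^8≡1139, 1505^16≡564, 1505^32≡1179, 1505^64≡1424, 1505^128≡732, 1505^256≡1505 (mod 1531).
1505^383 = 1505^(256+64+32+16+8+4+2+1) ≡ 732 (mod 1531).
Check: 732² = 535824 ≡ 1505 (mod 1531). The two roots are 732 and 799.

732, 799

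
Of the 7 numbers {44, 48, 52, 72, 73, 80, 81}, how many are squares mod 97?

(44/97) = +1 → QR.
(48/97) = +1 → QR.
(52/97) = -1 → non-residue.
(72/97) = +1 → QR.
(73/97) = +1 → QR.
(80/97) = -1 → non-residue.
(81/97) = +1 → QR.
Total quadratic residues among the 7: 5.

5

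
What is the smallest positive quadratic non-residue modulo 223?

3

(2/223) = +1, so 2 is a residue.
(3/223) = −1, so 3 is the smallest positive non-residue mod 223.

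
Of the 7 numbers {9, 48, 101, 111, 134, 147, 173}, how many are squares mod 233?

(9/233) = +1 → QR.
(48/233) = -1 → non-residue.
(101/233) = +1 → QR.
(111/233) = -1 → non-residue.
(134/233) = -1 → non-residue.
(147/233) = -1 → non-residue.
(173/233) = +1 → QR.
Total quadratic residues among the 7: 3.

3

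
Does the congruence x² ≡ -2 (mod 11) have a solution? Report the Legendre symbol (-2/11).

1

First reduce: -2 ≡ 9 (mod 11).
Reciprocity: 9 ≡ 1 and 11 ≡ 3 (mod 4), so (9/11) = +(11/9).
Reduce top mod 9: now compute (2/9).
Pull out 2: since 9 ≡ 1 (mod 8), (2/9) = +1.
Reached (1/9) = 1. Collecting the sign flips along the way, the symbol is +1.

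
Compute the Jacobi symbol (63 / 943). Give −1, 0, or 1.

Reciprocity: 63 ≡ 3 and 943 ≡ 3 (mod 4), so (63/943) = −(943/63).
Reduce top mod 63: now compute (61/63).
Reciprocity: 61 ≡ 1 and 63 ≡ 3 (mod 4), so (61/63) = +(63/61).
Reduce top mod 61: now compute (2/61).
Pull out 2: since 61 ≡ 5 (mod 8), (2/61) = -1.
Reached (1/61) = 1. Collecting the sign flips along the way, the symbol is +1.

1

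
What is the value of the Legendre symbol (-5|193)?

First reduce: -5 ≡ 188 (mod 193).
Pull out 2^2: since 193 ≡ 1 (mod 8), (2/193) = +1, so (2/193)^2 = +1.
Reciprocity: 47 ≡ 3 and 193 ≡ 1 (mod 4), so (47/193) = +(193/47).
Reduce top mod 47: now compute (5/47).
Reciprocity: 5 ≡ 1 and 47 ≡ 3 (mod 4), so (5/47) = +(47/5).
Reduce top mod 5: now compute (2/5).
Pull out 2: since 5 ≡ 5 (mod 8), (2/5) = -1.
Reached (1/5) = 1. Collecting the sign flips along the way, the symbol is -1.

-1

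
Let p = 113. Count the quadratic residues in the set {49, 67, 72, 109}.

(49/113) = +1 → QR.
(67/113) = -1 → non-residue.
(72/113) = +1 → QR.
(109/113) = +1 → QR.
Total quadratic residues among the 4: 3.

3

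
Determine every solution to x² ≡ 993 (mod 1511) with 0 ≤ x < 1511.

Since 1511 ≡ 3 (mod 4), a square root of 993 is 993^((1511+1)/4) = 993^378 mod 1511.
Repeated squaring: 993^2≡877, 993^4≡30, 993^8≡900, 993^16≡104, 993^32≡239, 993^64≡1214, 993^128≡571, 993^256≡1176 (mod 1511).
993^378 = 993^(256+64+32+16+8+2) ≡ 959 (mod 1511).
Check: 959² = 919681 ≡ 993 (mod 1511). The two roots are 552 and 959.

552, 959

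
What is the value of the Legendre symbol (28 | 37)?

Pull out 2^2: since 37 ≡ 5 (mod 8), (2/37) = -1, so (2/37)^2 = +1.
Reciprocity: 7 ≡ 3 and 37 ≡ 1 (mod 4), so (7/37) = +(37/7).
Reduce top mod 7: now compute (2/7).
Pull out 2: since 7 ≡ 7 (mod 8), (2/7) = +1.
Reached (1/7) = 1. Collecting the sign flips along the way, the symbol is +1.

1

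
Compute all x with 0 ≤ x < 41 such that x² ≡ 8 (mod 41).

41 ≡ 1 (mod 4), so we find a root by search.
Trying successive values, 7² = 49 ≡ 8 (mod 41). The other root is 41 − 7 = 34.

7, 34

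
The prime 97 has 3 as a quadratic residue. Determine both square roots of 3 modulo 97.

97 ≡ 1 (mod 4), so we find a root by search.
Trying successive values, 10² = 100 ≡ 3 (mod 97). The other root is 97 − 10 = 87.

10, 87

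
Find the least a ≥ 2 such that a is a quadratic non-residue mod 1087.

(2/1087) = +1, so 2 is a residue.
(3/1087) = −1, so 3 is the smallest positive non-residue mod 1087.

3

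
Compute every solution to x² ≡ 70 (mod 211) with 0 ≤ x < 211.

80, 131

Since 211 ≡ 3 (mod 4), a square root of 70 is 70^((211+1)/4) = 70^53 mod 211.
Repeated squaring: 70^2≡47, 70^4≡99, 70^8≡95, 70^16≡163, 70^32≡194 (mod 211).
70^53 = 70^(32+16+4+1) ≡ 80 (mod 211).
Check: 80² = 6400 ≡ 70 (mod 211). The two roots are 80 and 131.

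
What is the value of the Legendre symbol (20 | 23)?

Pull out 2^2: since 23 ≡ 7 (mod 8), (2/23) = +1, so (2/23)^2 = +1.
Reciprocity: 5 ≡ 1 and 23 ≡ 3 (mod 4), so (5/23) = +(23/5).
Reduce top mod 5: now compute (3/5).
Reciprocity: 3 ≡ 3 and 5 ≡ 1 (mod 4), so (3/5) = +(5/3).
Reduce top mod 3: now compute (2/3).
Pull out 2: since 3 ≡ 3 (mod 8), (2/3) = -1.
Reached (1/3) = 1. Collecting the sign flips along the way, the symbol is -1.

-1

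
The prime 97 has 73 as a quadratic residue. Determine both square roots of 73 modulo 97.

97 ≡ 1 (mod 4), so we find a root by search.
Trying successive values, 48² = 2304 ≡ 73 (mod 97). The other root is 97 − 48 = 49.

48, 49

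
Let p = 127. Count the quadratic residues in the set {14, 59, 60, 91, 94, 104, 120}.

(14/127) = -1 → non-residue.
(59/127) = -1 → non-residue.
(60/127) = +1 → QR.
(91/127) = -1 → non-residue.
(94/127) = +1 → QR.
(104/127) = +1 → QR.
(120/127) = +1 → QR.
Total quadratic residues among the 7: 4.

4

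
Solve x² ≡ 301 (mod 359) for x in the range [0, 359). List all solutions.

Since 359 ≡ 3 (mod 4), a square root of 301 is 301^((359+1)/4) = 301^90 mod 359.
Repeated squaring: 301^2≡133, 301^4≡98, 301^8≡270, 301^16≡23, 301^32≡170, 301^64≡180 (mod 359).
301^90 = 301^(64+16+8+2) ≡ 115 (mod 359).
Check: 115² = 13225 ≡ 301 (mod 359). The two roots are 115 and 244.

115, 244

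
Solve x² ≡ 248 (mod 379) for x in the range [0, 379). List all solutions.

42, 337

Since 379 ≡ 3 (mod 4), a square root of 248 is 248^((379+1)/4) = 248^95 mod 379.
Repeated squaring: 248^2≡106, 248^4≡245, 248^8≡143, 248^16≡362, 248^32≡289, 248^64≡141 (mod 379).
248^95 = 248^(64+16+8+4+2+1) ≡ 337 (mod 379).
Check: 337² = 113569 ≡ 248 (mod 379). The two roots are 42 and 337.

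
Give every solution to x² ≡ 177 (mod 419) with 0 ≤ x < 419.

Since 419 ≡ 3 (mod 4), a square root of 177 is 177^((419+1)/4) = 177^105 mod 419.
Repeated squaring: 177^2≡323, 177^4≡417, 177^8≡4, 177^16≡16, 177^32≡256, 177^64≡172 (mod 419).
177^105 = 177^(64+32+8+1) ≡ 218 (mod 419).
Check: 218² = 47524 ≡ 177 (mod 419). The two roots are 201 and 218.

201, 218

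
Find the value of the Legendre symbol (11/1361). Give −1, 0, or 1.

-1

Reciprocity: 11 ≡ 3 and 1361 ≡ 1 (mod 4), so (11/1361) = +(1361/11).
Reduce top mod 11: now compute (8/11).
Pull out 2^3: since 11 ≡ 3 (mod 8), (2/11) = -1, so (2/11)^3 = -1.
Reached (1/11) = 1. Collecting the sign flips along the way, the symbol is -1.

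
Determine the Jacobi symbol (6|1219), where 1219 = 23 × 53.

1

Pull out 2: since 1219 ≡ 3 (mod 8), (2/1219) = -1.
Reciprocity: 3 ≡ 3 and 1219 ≡ 3 (mod 4), so (3/1219) = −(1219/3).
Reduce top mod 3: now compute (1/3).
Reached (1/3) = 1. Collecting the sign flips along the way, the symbol is +1.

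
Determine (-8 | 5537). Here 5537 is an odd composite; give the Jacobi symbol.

First reduce: -8 ≡ 5529 (mod 5537).
Reciprocity: 5529 ≡ 1 and 5537 ≡ 1 (mod 4), so (5529/5537) = +(5537/5529).
Reduce top mod 5529: now compute (8/5529).
Pull out 2^3: since 5529 ≡ 1 (mod 8), (2/5529) = +1, so (2/5529)^3 = +1.
Reached (1/5529) = 1. Collecting the sign flips along the way, the symbol is +1.

1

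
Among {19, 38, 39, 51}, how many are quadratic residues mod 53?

1

(19/53) = -1 → non-residue.
(38/53) = +1 → QR.
(39/53) = -1 → non-residue.
(51/53) = -1 → non-residue.
Total quadratic residues among the 4: 1.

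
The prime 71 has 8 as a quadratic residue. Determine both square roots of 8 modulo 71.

Since 71 ≡ 3 (mod 4), a square root of 8 is 8^((71+1)/4) = 8^18 mod 71.
Repeated squaring: 8^2≡64, 8^4≡49, 8^8≡58, 8^16≡27 (mod 71).
8^18 = 8^(16+2) ≡ 24 (mod 71).
Check: 24² = 576 ≡ 8 (mod 71). The two roots are 24 and 47.

24, 47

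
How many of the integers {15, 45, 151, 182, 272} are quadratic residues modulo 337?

1

(15/337) = -1 → non-residue.
(45/337) = -1 → non-residue.
(151/337) = -1 → non-residue.
(182/337) = +1 → QR.
(272/337) = -1 → non-residue.
Total quadratic residues among the 5: 1.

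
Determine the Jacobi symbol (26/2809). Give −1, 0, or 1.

1

Pull out 2: since 2809 ≡ 1 (mod 8), (2/2809) = +1.
Reciprocity: 13 ≡ 1 and 2809 ≡ 1 (mod 4), so (13/2809) = +(2809/13).
Reduce top mod 13: now compute (1/13).
Reached (1/13) = 1. Collecting the sign flips along the way, the symbol is +1.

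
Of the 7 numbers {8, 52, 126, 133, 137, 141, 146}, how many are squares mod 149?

(8/149) = -1 → non-residue.
(52/149) = -1 → non-residue.
(126/149) = -1 → non-residue.
(133/149) = +1 → QR.
(137/149) = -1 → non-residue.
(141/149) = -1 → non-residue.
(146/149) = -1 → non-residue.
Total quadratic residues among the 7: 1.

1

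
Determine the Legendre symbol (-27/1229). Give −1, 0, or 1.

First reduce: -27 ≡ 1202 (mod 1229).
Pull out 2: since 1229 ≡ 5 (mod 8), (2/1229) = -1.
Reciprocity: 601 ≡ 1 and 1229 ≡ 1 (mod 4), so (601/1229) = +(1229/601).
Reduce top mod 601: now compute (27/601).
Reciprocity: 27 ≡ 3 and 601 ≡ 1 (mod 4), so (27/601) = +(601/27).
Reduce top mod 27: now compute (7/27).
Reciprocity: 7 ≡ 3 and 27 ≡ 3 (mod 4), so (7/27) = −(27/7).
Reduce top mod 7: now compute (6/7).
Pull out 2: since 7 ≡ 7 (mod 8), (2/7) = +1.
Reciprocity: 3 ≡ 3 and 7 ≡ 3 (mod 4), so (3/7) = −(7/3).
Reduce top mod 3: now compute (1/3).
Reached (1/3) = 1. Collecting the sign flips along the way, the symbol is -1.

-1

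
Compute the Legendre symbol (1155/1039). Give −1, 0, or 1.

1

First reduce: 1155 ≡ 116 (mod 1039).
Pull out 2^2: since 1039 ≡ 7 (mod 8), (2/1039) = +1, so (2/1039)^2 = +1.
Reciprocity: 29 ≡ 1 and 1039 ≡ 3 (mod 4), so (29/1039) = +(1039/29).
Reduce top mod 29: now compute (24/29).
Pull out 2^3: since 29 ≡ 5 (mod 8), (2/29) = -1, so (2/29)^3 = -1.
Reciprocity: 3 ≡ 3 and 29 ≡ 1 (mod 4), so (3/29) = +(29/3).
Reduce top mod 3: now compute (2/3).
Pull out 2: since 3 ≡ 3 (mod 8), (2/3) = -1.
Reached (1/3) = 1. Collecting the sign flips along the way, the symbol is +1.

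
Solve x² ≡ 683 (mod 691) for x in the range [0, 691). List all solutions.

302, 389

Since 691 ≡ 3 (mod 4), a square root of 683 is 683^((691+1)/4) = 683^173 mod 691.
Repeated squaring: 683^2≡64, 683^4≡641, 683^8≡427, 683^16≡596, 683^32≡42, 683^64≡382, 683^128≡123 (mod 691).
683^173 = 683^(128+32+8+4+1) ≡ 389 (mod 691).
Check: 389² = 151321 ≡ 683 (mod 691). The two roots are 302 and 389.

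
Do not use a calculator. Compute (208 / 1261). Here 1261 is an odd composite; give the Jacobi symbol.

Pull out 2^4: since 1261 ≡ 5 (mod 8), (2/1261) = -1, so (2/1261)^4 = +1.
Reciprocity: 13 ≡ 1 and 1261 ≡ 1 (mod 4), so (13/1261) = +(1261/13).
Reduce top mod 13: now compute (0/13).
Top reduces to 0: gcd > 1, so the symbol is 0.

0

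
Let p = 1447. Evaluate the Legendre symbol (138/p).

Pull out 2: since 1447 ≡ 7 (mod 8), (2/1447) = +1.
Reciprocity: 69 ≡ 1 and 1447 ≡ 3 (mod 4), so (69/1447) = +(1447/69).
Reduce top mod 69: now compute (67/69).
Reciprocity: 67 ≡ 3 and 69 ≡ 1 (mod 4), so (67/69) = +(69/67).
Reduce top mod 67: now compute (2/67).
Pull out 2: since 67 ≡ 3 (mod 8), (2/67) = -1.
Reached (1/67) = 1. Collecting the sign flips along the way, the symbol is -1.

-1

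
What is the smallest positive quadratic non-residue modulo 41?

(2/41) = +1, so 2 is a residue.
(3/41) = −1, so 3 is the smallest positive non-residue mod 41.

3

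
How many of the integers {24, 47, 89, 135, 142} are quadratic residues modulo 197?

4

(24/197) = +1 → QR.
(47/197) = +1 → QR.
(89/197) = -1 → non-residue.
(135/197) = +1 → QR.
(142/197) = +1 → QR.
Total quadratic residues among the 5: 4.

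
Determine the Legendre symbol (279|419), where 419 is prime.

Reciprocity: 279 ≡ 3 and 419 ≡ 3 (mod 4), so (279/419) = −(419/279).
Reduce top mod 279: now compute (140/279).
Pull out 2^2: since 279 ≡ 7 (mod 8), (2/279) = +1, so (2/279)^2 = +1.
Reciprocity: 35 ≡ 3 and 279 ≡ 3 (mod 4), so (35/279) = −(279/35).
Reduce top mod 35: now compute (34/35).
Pull out 2: since 35 ≡ 3 (mod 8), (2/35) = -1.
Reciprocity: 17 ≡ 1 and 35 ≡ 3 (mod 4), so (17/35) = +(35/17).
Reduce top mod 17: now compute (1/17).
Reached (1/17) = 1. Collecting the sign flips along the way, the symbol is -1.

-1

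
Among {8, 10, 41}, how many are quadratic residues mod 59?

(8/59) = -1 → non-residue.
(10/59) = -1 → non-residue.
(41/59) = +1 → QR.
Total quadratic residues among the 3: 1.

1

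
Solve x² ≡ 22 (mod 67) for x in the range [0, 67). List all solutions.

Since 67 ≡ 3 (mod 4), a square root of 22 is 22^((67+1)/4) = 22^17 mod 67.
Repeated squaring: 22^2≡15, 22^4≡24, 22^8≡40, 22^16≡59 (mod 67).
22^17 = 22^(16+1) ≡ 25 (mod 67).
Check: 25² = 625 ≡ 22 (mod 67). The two roots are 25 and 42.

25, 42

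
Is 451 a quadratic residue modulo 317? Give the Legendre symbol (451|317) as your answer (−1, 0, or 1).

Euler's criterion: (451/317) ≡ 134^158 (mod 317).
134^2 ≡ 204 (mod 317)
134^4 ≡ 89 (mod 317)
134^8 ≡ 313 (mod 317)
134^16 ≡ 16 (mod 317)
134^32 ≡ 256 (mod 317)
134^64 ≡ 234 (mod 317)
134^128 ≡ 232 (mod 317)
134^158 = 134^(128+16+8+4+2) ≡ 316 (mod 317).
Result is 316 ≡ −1, so (451/317) = −1.

-1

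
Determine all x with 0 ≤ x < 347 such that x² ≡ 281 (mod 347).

119, 228

Since 347 ≡ 3 (mod 4), a square root of 281 is 281^((347+1)/4) = 281^87 mod 347.
Repeated squaring: 281^2≡192, 281^4≡82, 281^8≡131, 281^16≡158, 281^32≡327, 281^64≡53 (mod 347).
281^87 = 281^(64+16+4+2+1) ≡ 119 (mod 347).
Check: 119² = 14161 ≡ 281 (mod 347). The two roots are 119 and 228.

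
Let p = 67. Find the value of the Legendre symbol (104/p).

First reduce: 104 ≡ 37 (mod 67).
Reciprocity: 37 ≡ 1 and 67 ≡ 3 (mod 4), so (37/67) = +(67/37).
Reduce top mod 37: now compute (30/37).
Pull out 2: since 37 ≡ 5 (mod 8), (2/37) = -1.
Reciprocity: 15 ≡ 3 and 37 ≡ 1 (mod 4), so (15/37) = +(37/15).
Reduce top mod 15: now compute (7/15).
Reciprocity: 7 ≡ 3 and 15 ≡ 3 (mod 4), so (7/15) = −(15/7).
Reduce top mod 7: now compute (1/7).
Reached (1/7) = 1. Collecting the sign flips along the way, the symbol is +1.

1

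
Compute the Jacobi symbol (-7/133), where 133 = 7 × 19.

First reduce: -7 ≡ 126 (mod 133).
Pull out 2: since 133 ≡ 5 (mod 8), (2/133) = -1.
Reciprocity: 63 ≡ 3 and 133 ≡ 1 (mod 4), so (63/133) = +(133/63).
Reduce top mod 63: now compute (7/63).
Reciprocity: 7 ≡ 3 and 63 ≡ 3 (mod 4), so (7/63) = −(63/7).
Reduce top mod 7: now compute (0/7).
Top reduces to 0: gcd > 1, so the symbol is 0.

0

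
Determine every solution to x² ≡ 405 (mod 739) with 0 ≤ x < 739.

Since 739 ≡ 3 (mod 4), a square root of 405 is 405^((739+1)/4) = 405^185 mod 739.
Repeated squaring: 405^2≡706, 405^4≡350, 405^8≡565, 405^16≡716, 405^32≡529, 405^64≡499, 405^128≡697 (mod 739).
405^185 = 405^(128+32+16+8+1) ≡ 84 (mod 739).
Check: 84² = 7056 ≡ 405 (mod 739). The two roots are 84 and 655.

84, 655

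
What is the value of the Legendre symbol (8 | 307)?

Euler's criterion: (8/307) ≡ 8^153 (mod 307).
8^2 ≡ 64 (mod 307)
8^4 ≡ 105 (mod 307)
8^8 ≡ 280 (mod 307)
8^16 ≡ 115 (mod 307)
8^32 ≡ 24 (mod 307)
8^64 ≡ 269 (mod 307)
8^128 ≡ 216 (mod 307)
8^153 = 8^(128+16+8+1) ≡ 306 (mod 307).
Result is 306 ≡ −1, so (8/307) = −1.

-1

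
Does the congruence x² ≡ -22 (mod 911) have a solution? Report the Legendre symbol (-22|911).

Euler's criterion: (-22/911) ≡ 889^455 (mod 911).
889^2 ≡ 484 (mod 911)
889^4 ≡ 129 (mod 911)
889^8 ≡ 243 (mod 911)
889^16 ≡ 745 (mod 911)
889^32 ≡ 226 (mod 911)
889^64 ≡ 60 (mod 911)
889^128 ≡ 867 (mod 911)
889^256 ≡ 114 (mod 911)
889^455 = 889^(256+128+64+4+2+1) ≡ 1 (mod 911).
Result is 1, so (-22/911) = 1.

1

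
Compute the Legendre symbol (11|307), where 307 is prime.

1

Reciprocity: 11 ≡ 3 and 307 ≡ 3 (mod 4), so (11/307) = −(307/11).
Reduce top mod 11: now compute (10/11).
Pull out 2: since 11 ≡ 3 (mod 8), (2/11) = -1.
Reciprocity: 5 ≡ 1 and 11 ≡ 3 (mod 4), so (5/11) = +(11/5).
Reduce top mod 5: now compute (1/5).
Reached (1/5) = 1. Collecting the sign flips along the way, the symbol is +1.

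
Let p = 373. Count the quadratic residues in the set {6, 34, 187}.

(6/373) = -1 → non-residue.
(34/373) = -1 → non-residue.
(187/373) = -1 → non-residue.
Total quadratic residues among the 3: 0.

0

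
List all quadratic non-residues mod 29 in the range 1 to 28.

2, 3, 8, 10, 11, 12, 14, 15, 17, 18, 19, 21, 26, 27

Square k = 1,…,14 (k and 29−k give the same square):
1²=1, 2²=4, 3²=9, 4²=16, 5²=25, 6²≡7, 7²≡20, 8²≡6, 9²≡23, 10²≡13, 11²≡5, 12²≡28, 13²≡24, 14²≡22 (mod 29).
The residues are {1, 4, 5, 6, 7, 9, 13, 16, 20, 22, 23, 24, 25, 28}; the non-residues are the remaining 14 nonzero classes.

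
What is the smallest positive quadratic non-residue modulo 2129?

(2/2129) = +1, so 2 is a residue.
(3/2129) = −1, so 3 is the smallest positive non-residue mod 2129.

3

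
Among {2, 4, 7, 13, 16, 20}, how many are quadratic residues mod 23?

4

(2/23) = +1 → QR.
(4/23) = +1 → QR.
(7/23) = -1 → non-residue.
(13/23) = +1 → QR.
(16/23) = +1 → QR.
(20/23) = -1 → non-residue.
Total quadratic residues among the 6: 4.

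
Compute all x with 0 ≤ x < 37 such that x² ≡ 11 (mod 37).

37 ≡ 1 (mod 4), so we find a root by search.
Trying successive values, 14² = 196 ≡ 11 (mod 37). The other root is 37 − 14 = 23.

14, 23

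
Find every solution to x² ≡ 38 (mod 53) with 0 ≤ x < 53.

53 ≡ 1 (mod 4), so we find a root by search.
Trying successive values, 12² = 144 ≡ 38 (mod 53). The other root is 53 − 12 = 41.

12, 41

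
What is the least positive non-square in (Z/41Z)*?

(2/41) = +1, so 2 is a residue.
(3/41) = −1, so 3 is the smallest positive non-residue mod 41.

3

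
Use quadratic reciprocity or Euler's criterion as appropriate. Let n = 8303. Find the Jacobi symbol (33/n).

-1

Reciprocity: 33 ≡ 1 and 8303 ≡ 3 (mod 4), so (33/8303) = +(8303/33).
Reduce top mod 33: now compute (20/33).
Pull out 2^2: since 33 ≡ 1 (mod 8), (2/33) = +1, so (2/33)^2 = +1.
Reciprocity: 5 ≡ 1 and 33 ≡ 1 (mod 4), so (5/33) = +(33/5).
Reduce top mod 5: now compute (3/5).
Reciprocity: 3 ≡ 3 and 5 ≡ 1 (mod 4), so (3/5) = +(5/3).
Reduce top mod 3: now compute (2/3).
Pull out 2: since 3 ≡ 3 (mod 8), (2/3) = -1.
Reached (1/3) = 1. Collecting the sign flips along the way, the symbol is -1.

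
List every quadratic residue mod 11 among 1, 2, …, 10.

1, 3, 4, 5, 9

Square k = 1,…,5 (k and 11−k give the same square):
1²=1, 2²=4, 3²=9, 4²≡5, 5²≡3 (mod 11).
So the quadratic residues mod 11 are {1, 3, 4, 5, 9}.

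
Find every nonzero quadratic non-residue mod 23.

5 7 10 11 14 15 17 19 20 21 22

Square k = 1,…,11 (k and 23−k give the same square):
1²=1, 2²=4, 3²=9, 4²=16, 5²≡2, 6²≡13, 7²≡3, 8²≡18, 9²≡12, 10²≡8, 11²≡6 (mod 23).
The residues are {1, 2, 3, 4, 6, 8, 9, 12, 13, 16, 18}; the non-residues are the remaining 11 nonzero classes.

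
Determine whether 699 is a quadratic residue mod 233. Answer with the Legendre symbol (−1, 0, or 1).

First reduce: 699 ≡ 0 (mod 233).
Top reduces to 0: gcd > 1, so the symbol is 0.

0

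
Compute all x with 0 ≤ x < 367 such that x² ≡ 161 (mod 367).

Since 367 ≡ 3 (mod 4), a square root of 161 is 161^((367+1)/4) = 161^92 mod 367.
Repeated squaring: 161^2≡231, 161^4≡146, 161^8≡30, 161^16≡166, 161^32≡31, 161^64≡227 (mod 367).
161^92 = 161^(64+16+8+4) ≡ 287 (mod 367).
Check: 287² = 82369 ≡ 161 (mod 367). The two roots are 80 and 287.

80, 287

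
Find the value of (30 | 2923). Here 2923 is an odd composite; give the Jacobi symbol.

-1

Pull out 2: since 2923 ≡ 3 (mod 8), (2/2923) = -1.
Reciprocity: 15 ≡ 3 and 2923 ≡ 3 (mod 4), so (15/2923) = −(2923/15).
Reduce top mod 15: now compute (13/15).
Reciprocity: 13 ≡ 1 and 15 ≡ 3 (mod 4), so (13/15) = +(15/13).
Reduce top mod 13: now compute (2/13).
Pull out 2: since 13 ≡ 5 (mod 8), (2/13) = -1.
Reached (1/13) = 1. Collecting the sign flips along the way, the symbol is -1.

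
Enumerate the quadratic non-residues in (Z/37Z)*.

2, 5, 6, 8, 13, 14, 15, 17, 18, 19, 20, 22, 23, 24, 29, 31, 32, 35

Square k = 1,…,18 (k and 37−k give the same square):
1²=1, 2²=4, 3²=9, 4²=16, 5²=25, 6²=36, 7²≡12, 8²≡27, 9²≡7, 10²≡26, 11²≡10, 12²≡33, 13²≡21, 14²≡11, 15²≡3, 16²≡34, 17²≡30, 18²≡28 (mod 37).
The residues are {1, 3, 4, 7, 9, 10, 11, 12, 16, 21, 25, 26, 27, 28, 30, 33, 34, 36}; the non-residues are the remaining 18 nonzero classes.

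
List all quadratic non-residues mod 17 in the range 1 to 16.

Square k = 1,…,8 (k and 17−k give the same square):
1²=1, 2²=4, 3²=9, 4²=16, 5²≡8, 6²≡2, 7²≡15, 8²≡13 (mod 17).
The residues are {1, 2, 4, 8, 9, 13, 15, 16}; the non-residues are the remaining 8 nonzero classes.

3, 5, 6, 7, 10, 11, 12, 14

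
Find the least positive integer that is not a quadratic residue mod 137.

(2/137) = +1, so 2 is a residue.
(3/137) = −1, so 3 is the smallest positive non-residue mod 137.

3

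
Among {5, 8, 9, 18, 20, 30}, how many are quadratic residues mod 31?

5

(5/31) = +1 → QR.
(8/31) = +1 → QR.
(9/31) = +1 → QR.
(18/31) = +1 → QR.
(20/31) = +1 → QR.
(30/31) = -1 → non-residue.
Total quadratic residues among the 6: 5.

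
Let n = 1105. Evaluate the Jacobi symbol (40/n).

Pull out 2^3: since 1105 ≡ 1 (mod 8), (2/1105) = +1, so (2/1105)^3 = +1.
Reciprocity: 5 ≡ 1 and 1105 ≡ 1 (mod 4), so (5/1105) = +(1105/5).
Reduce top mod 5: now compute (0/5).
Top reduces to 0: gcd > 1, so the symbol is 0.

0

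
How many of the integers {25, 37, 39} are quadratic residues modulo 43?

(25/43) = +1 → QR.
(37/43) = -1 → non-residue.
(39/43) = -1 → non-residue.
Total quadratic residues among the 3: 1.

1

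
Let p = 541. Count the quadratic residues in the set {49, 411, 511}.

(49/541) = +1 → QR.
(411/541) = +1 → QR.
(511/541) = -1 → non-residue.
Total quadratic residues among the 3: 2.

2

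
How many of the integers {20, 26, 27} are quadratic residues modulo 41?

1

(20/41) = +1 → QR.
(26/41) = -1 → non-residue.
(27/41) = -1 → non-residue.
Total quadratic residues among the 3: 1.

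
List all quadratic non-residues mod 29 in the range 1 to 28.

Square k = 1,…,14 (k and 29−k give the same square):
1²=1, 2²=4, 3²=9, 4²=16, 5²=25, 6²≡7, 7²≡20, 8²≡6, 9²≡23, 10²≡13, 11²≡5, 12²≡28, 13²≡24, 14²≡22 (mod 29).
The residues are {1, 4, 5, 6, 7, 9, 13, 16, 20, 22, 23, 24, 25, 28}; the non-residues are the remaining 14 nonzero classes.

2 3 8 10 11 12 14 15 17 18 19 21 26 27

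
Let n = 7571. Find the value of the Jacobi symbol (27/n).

1

Reciprocity: 27 ≡ 3 and 7571 ≡ 3 (mod 4), so (27/7571) = −(7571/27).
Reduce top mod 27: now compute (11/27).
Reciprocity: 11 ≡ 3 and 27 ≡ 3 (mod 4), so (11/27) = −(27/11).
Reduce top mod 11: now compute (5/11).
Reciprocity: 5 ≡ 1 and 11 ≡ 3 (mod 4), so (5/11) = +(11/5).
Reduce top mod 5: now compute (1/5).
Reached (1/5) = 1. Collecting the sign flips along the way, the symbol is +1.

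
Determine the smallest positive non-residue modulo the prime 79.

(2/79) = +1, so 2 is a residue.
(3/79) = −1, so 3 is the smallest positive non-residue mod 79.

3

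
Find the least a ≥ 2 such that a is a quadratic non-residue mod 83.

2

(2/83) = −1, so 2 is the smallest positive non-residue mod 83.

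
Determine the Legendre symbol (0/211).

0

Top reduces to 0: gcd > 1, so the symbol is 0.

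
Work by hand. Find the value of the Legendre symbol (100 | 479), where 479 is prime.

Pull out 2^2: since 479 ≡ 7 (mod 8), (2/479) = +1, so (2/479)^2 = +1.
Reciprocity: 25 ≡ 1 and 479 ≡ 3 (mod 4), so (25/479) = +(479/25).
Reduce top mod 25: now compute (4/25).
Pull out 2^2: since 25 ≡ 1 (mod 8), (2/25) = +1, so (2/25)^2 = +1.
Reached (1/25) = 1. Collecting the sign flips along the way, the symbol is +1.

1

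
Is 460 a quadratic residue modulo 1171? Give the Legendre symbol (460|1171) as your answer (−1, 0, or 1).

1

Euler's criterion: (460/1171) ≡ 460^585 (mod 1171).
460^2 ≡ 820 (mod 1171)
460^4 ≡ 246 (mod 1171)
460^8 ≡ 795 (mod 1171)
460^16 ≡ 856 (mod 1171)
460^32 ≡ 861 (mod 1171)
460^64 ≡ 78 (mod 1171)
460^128 ≡ 229 (mod 1171)
460^256 ≡ 917 (mod 1171)
460^512 ≡ 111 (mod 1171)
460^585 = 460^(512+64+8+1) ≡ 1 (mod 1171).
Result is 1, so (460/1171) = 1.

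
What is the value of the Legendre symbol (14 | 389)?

Euler's criterion: (14/389) ≡ 14^194 (mod 389).
14^2 ≡ 196 (mod 389)
14^4 ≡ 294 (mod 389)
14^8 ≡ 78 (mod 389)
14^16 ≡ 249 (mod 389)
14^32 ≡ 150 (mod 389)
14^64 ≡ 327 (mod 389)
14^128 ≡ 343 (mod 389)
14^194 = 14^(128+64+2) ≡ 388 (mod 389).
Result is 388 ≡ −1, so (14/389) = −1.

-1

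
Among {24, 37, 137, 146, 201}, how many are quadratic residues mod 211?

(24/211) = +1 → QR.
(37/211) = +1 → QR.
(137/211) = +1 → QR.
(146/211) = -1 → non-residue.
(201/211) = +1 → QR.
Total quadratic residues among the 5: 4.

4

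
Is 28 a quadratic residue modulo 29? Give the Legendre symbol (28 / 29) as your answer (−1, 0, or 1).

Pull out 2^2: since 29 ≡ 5 (mod 8), (2/29) = -1, so (2/29)^2 = +1.
Reciprocity: 7 ≡ 3 and 29 ≡ 1 (mod 4), so (7/29) = +(29/7).
Reduce top mod 7: now compute (1/7).
Reached (1/7) = 1. Collecting the sign flips along the way, the symbol is +1.

1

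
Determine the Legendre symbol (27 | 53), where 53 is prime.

-1

Reciprocity: 27 ≡ 3 and 53 ≡ 1 (mod 4), so (27/53) = +(53/27).
Reduce top mod 27: now compute (26/27).
Pull out 2: since 27 ≡ 3 (mod 8), (2/27) = -1.
Reciprocity: 13 ≡ 1 and 27 ≡ 3 (mod 4), so (13/27) = +(27/13).
Reduce top mod 13: now compute (1/13).
Reached (1/13) = 1. Collecting the sign flips along the way, the symbol is -1.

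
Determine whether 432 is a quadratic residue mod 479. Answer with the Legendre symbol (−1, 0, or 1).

Pull out 2^4: since 479 ≡ 7 (mod 8), (2/479) = +1, so (2/479)^4 = +1.
Reciprocity: 27 ≡ 3 and 479 ≡ 3 (mod 4), so (27/479) = −(479/27).
Reduce top mod 27: now compute (20/27).
Pull out 2^2: since 27 ≡ 3 (mod 8), (2/27) = -1, so (2/27)^2 = +1.
Reciprocity: 5 ≡ 1 and 27 ≡ 3 (mod 4), so (5/27) = +(27/5).
Reduce top mod 5: now compute (2/5).
Pull out 2: since 5 ≡ 5 (mod 8), (2/5) = -1.
Reached (1/5) = 1. Collecting the sign flips along the way, the symbol is +1.

1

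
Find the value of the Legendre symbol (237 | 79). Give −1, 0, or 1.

0

First reduce: 237 ≡ 0 (mod 79).
Top reduces to 0: gcd > 1, so the symbol is 0.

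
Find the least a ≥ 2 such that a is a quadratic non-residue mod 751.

3

(2/751) = +1, so 2 is a residue.
(3/751) = −1, so 3 is the smallest positive non-residue mod 751.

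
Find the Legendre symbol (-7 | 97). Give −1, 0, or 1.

-1

First reduce: -7 ≡ 90 (mod 97).
Pull out 2: since 97 ≡ 1 (mod 8), (2/97) = +1.
Reciprocity: 45 ≡ 1 and 97 ≡ 1 (mod 4), so (45/97) = +(97/45).
Reduce top mod 45: now compute (7/45).
Reciprocity: 7 ≡ 3 and 45 ≡ 1 (mod 4), so (7/45) = +(45/7).
Reduce top mod 7: now compute (3/7).
Reciprocity: 3 ≡ 3 and 7 ≡ 3 (mod 4), so (3/7) = −(7/3).
Reduce top mod 3: now compute (1/3).
Reached (1/3) = 1. Collecting the sign flips along the way, the symbol is -1.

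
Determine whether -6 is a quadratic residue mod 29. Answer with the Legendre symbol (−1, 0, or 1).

1

Euler's criterion: (-6/29) ≡ 23^14 (mod 29).
23^2 ≡ 7 (mod 29)
23^4 ≡ 20 (mod 29)
23^8 ≡ 23 (mod 29)
23^14 = 23^(8+4+2) ≡ 1 (mod 29).
Result is 1, so (-6/29) = 1.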